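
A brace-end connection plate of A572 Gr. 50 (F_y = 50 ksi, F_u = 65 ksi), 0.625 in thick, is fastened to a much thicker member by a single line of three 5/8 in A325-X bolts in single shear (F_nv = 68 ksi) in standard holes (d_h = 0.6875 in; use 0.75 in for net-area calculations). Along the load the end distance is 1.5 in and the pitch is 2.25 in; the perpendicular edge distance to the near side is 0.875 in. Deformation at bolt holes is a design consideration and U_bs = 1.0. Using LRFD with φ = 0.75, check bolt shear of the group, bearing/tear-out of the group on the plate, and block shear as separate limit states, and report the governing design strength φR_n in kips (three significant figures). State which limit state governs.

Bolt shear: A_b = π·0.625²/4 = 0.3068 in²; R_n = 68 × 0.3068 × 3 × 1 = 62.59 kips → 0.75 × 62.59 = 46.9 kips.
Bearing: edge l_c = 1.156, r_n = 56.37 kips; interior l_c = 1.562, r_n = 60.94 kips; R_n = 56.37 + 2·60.94 = 178.2 kips → 134 kips.
Block shear: A_gv = 3.75, A_nv = 2.578, A_nt = 0.3125 in²; R_n = min(0.6F_uA_nv, 0.6F_yA_gv) + U_bs·F_u·A_nt = 120.9 kips → 90.6 kips.
Bolt shear governs: 46.9 kips.

46.9 kips (bolt shear governs)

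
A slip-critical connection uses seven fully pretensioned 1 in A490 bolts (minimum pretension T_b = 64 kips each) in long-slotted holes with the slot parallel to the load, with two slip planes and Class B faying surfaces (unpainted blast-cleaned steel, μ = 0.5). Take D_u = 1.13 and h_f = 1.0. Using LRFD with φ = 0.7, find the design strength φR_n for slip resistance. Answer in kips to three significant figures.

354 kips

R_n = μ · D_u · h_f · T_b · n_s · n_b = 0.5 × 1.13 × 1.0 × 64 × 2 × 7 = 506.2 kips.
Design strength φR_n = 0.7 × 506.2 = 354 kips.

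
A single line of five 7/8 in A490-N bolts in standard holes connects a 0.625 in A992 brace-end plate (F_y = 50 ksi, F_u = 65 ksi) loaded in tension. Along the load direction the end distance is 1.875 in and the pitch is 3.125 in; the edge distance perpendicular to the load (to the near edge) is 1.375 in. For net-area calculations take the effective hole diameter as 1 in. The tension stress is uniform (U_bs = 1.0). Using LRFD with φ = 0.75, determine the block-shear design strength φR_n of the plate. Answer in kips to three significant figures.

Shear plane L_v = 1.875 + 4·3.125 = 14.38 in; A_gv = 14.38 × 0.625 = 8.984 in².
A_nv = (14.38 − 4.5·1) × 0.625 = 6.172 in².
A_nt = (1.375 − 0.5·1) × 0.625 = 0.5469 in².
0.6 F_u A_nv = 240.7 kips; 0.6 F_y A_gv = 269.5 kips → shear rupture governs the shear term.
R_n = 240.7 + 1.0 × 65 × 0.5469 = 276.2 kips.
Design strength φR_n = 0.75 × 276.2 = 207 kips.

207 kips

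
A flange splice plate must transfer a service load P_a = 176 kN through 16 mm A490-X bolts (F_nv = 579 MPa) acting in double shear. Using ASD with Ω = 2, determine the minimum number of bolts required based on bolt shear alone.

2 bolts

A_b = π·16²/4 = 201.1 mm².
Per-bolt allowable strength R_n/Ω = 579 × 201.1 × 2 / 1000 / 2 = 116.4 kN.
n ≥ 176 / 116.4 = 1.512 → use 2 bolts.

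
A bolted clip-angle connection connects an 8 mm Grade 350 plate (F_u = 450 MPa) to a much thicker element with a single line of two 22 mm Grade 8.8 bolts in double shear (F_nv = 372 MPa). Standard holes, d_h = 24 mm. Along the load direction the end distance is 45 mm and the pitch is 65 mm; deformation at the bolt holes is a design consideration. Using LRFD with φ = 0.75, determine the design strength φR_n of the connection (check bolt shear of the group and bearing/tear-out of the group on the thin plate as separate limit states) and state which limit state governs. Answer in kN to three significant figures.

Bolt shear: A_b = π·22²/4 = 380.1 mm²; R_n = 372 × 380.1 × 2 × 2 / 1000 = 565.6 kN → 0.75 × 565.6 = 424 kN.
Bearing (1.2 l_c t F_u ≤ 2.4 d t F_u): upper limit = 2.4·22·8·450 / 1000 = 190.1 kN.
  Edge l_c = 45 − 24/2 = 33 → r_n = 142.6 kN; interior l_c = 65 − 24 = 41 → r_n = 177.1 kN.
  R_n,bearing = 1·142.6 + 1·177.1 = 319.7 kN → 0.75 × 319.7 = 240 kN.
Bearing governs: 240 kN.

240 kN (bearing governs)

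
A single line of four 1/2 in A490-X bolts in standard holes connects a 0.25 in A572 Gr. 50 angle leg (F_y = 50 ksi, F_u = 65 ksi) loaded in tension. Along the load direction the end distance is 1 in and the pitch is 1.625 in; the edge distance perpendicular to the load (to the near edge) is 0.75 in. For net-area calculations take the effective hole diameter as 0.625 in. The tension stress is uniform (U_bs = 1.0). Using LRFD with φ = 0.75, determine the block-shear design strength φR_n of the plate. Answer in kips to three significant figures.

Shear plane L_v = 1 + 3·1.625 = 5.875 in; A_gv = 5.875 × 0.25 = 1.469 in².
A_nv = (5.875 − 3.5·0.625) × 0.25 = 0.9219 in².
A_nt = (0.75 − 0.5·0.625) × 0.25 = 0.1094 in².
0.6 F_u A_nv = 35.95 kips; 0.6 F_y A_gv = 44.06 kips → shear rupture governs the shear term.
R_n = 35.95 + 1.0 × 65 × 0.1094 = 43.06 kips.
Design strength φR_n = 0.75 × 43.06 = 32.3 kips.

32.3 kips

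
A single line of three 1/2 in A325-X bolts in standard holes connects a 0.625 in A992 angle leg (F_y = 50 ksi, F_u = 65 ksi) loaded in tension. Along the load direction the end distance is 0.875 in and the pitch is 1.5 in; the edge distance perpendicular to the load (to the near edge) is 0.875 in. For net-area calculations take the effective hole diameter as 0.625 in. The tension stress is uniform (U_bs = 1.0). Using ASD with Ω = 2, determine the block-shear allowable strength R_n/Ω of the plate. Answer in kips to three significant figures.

39.6 kips

Shear plane L_v = 0.875 + 2·1.5 = 3.875 in; A_gv = 3.875 × 0.625 = 2.422 in².
A_nv = (3.875 − 2.5·0.625) × 0.625 = 1.445 in².
A_nt = (0.875 − 0.5·0.625) × 0.625 = 0.3516 in².
0.6 F_u A_nv = 56.37 kips; 0.6 F_y A_gv = 72.66 kips → shear rupture governs the shear term.
R_n = 56.37 + 1.0 × 65 × 0.3516 = 79.22 kips.
Allowable strength R_n/Ω = 79.22 / 2 = 39.6 kips.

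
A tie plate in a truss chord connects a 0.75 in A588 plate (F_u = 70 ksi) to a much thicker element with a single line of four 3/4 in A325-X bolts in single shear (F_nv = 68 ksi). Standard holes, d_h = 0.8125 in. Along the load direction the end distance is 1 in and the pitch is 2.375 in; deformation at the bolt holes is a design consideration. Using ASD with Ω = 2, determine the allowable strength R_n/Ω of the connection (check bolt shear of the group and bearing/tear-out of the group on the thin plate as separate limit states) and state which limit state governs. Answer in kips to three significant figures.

Bolt shear: A_b = π·0.75²/4 = 0.4418 in²; R_n = 68 × 0.4418 × 4 × 1 = 120.2 kips → 120.2 / 2 = 60.1 kips.
Bearing (1.2 l_c t F_u ≤ 2.4 d t F_u): upper limit = 2.4·0.75·0.75·70 = 94.5 kips.
  Edge l_c = 1 − 0.8125/2 = 0.5938 → r_n = 37.41 kips; interior l_c = 2.375 − 0.8125 = 1.562 → r_n = 94.5 kips.
  R_n,bearing = 1·37.41 + 3·94.5 = 320.9 kips → 320.9 / 2 = 160 kips.
Bolt shear governs: 60.1 kips.

60.1 kips (bolt shear governs)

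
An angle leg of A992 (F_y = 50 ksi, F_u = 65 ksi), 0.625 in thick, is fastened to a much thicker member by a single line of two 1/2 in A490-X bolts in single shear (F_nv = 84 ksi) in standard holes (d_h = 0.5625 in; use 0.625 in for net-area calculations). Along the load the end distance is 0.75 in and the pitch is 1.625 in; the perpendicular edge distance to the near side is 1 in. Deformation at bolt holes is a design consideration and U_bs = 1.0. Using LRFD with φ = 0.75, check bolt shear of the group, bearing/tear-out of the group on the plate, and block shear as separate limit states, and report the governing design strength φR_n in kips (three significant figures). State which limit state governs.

Bolt shear: A_b = π·0.5²/4 = 0.1963 in²; R_n = 84 × 0.1963 × 2 × 1 = 32.99 kips → 0.75 × 32.99 = 24.7 kips.
Bearing: edge l_c = 0.4688, r_n = 22.85 kips; interior l_c = 1.062, r_n = 48.75 kips; R_n = 22.85 + 1·48.75 = 71.6 kips → 53.7 kips.
Block shear: A_gv = 1.484, A_nv = 0.8984, A_nt = 0.4297 in²; R_n = min(0.6F_uA_nv, 0.6F_yA_gv) + U_bs·F_u·A_nt = 62.97 kips → 47.2 kips.
Bolt shear governs: 24.7 kips.

24.7 kips (bolt shear governs)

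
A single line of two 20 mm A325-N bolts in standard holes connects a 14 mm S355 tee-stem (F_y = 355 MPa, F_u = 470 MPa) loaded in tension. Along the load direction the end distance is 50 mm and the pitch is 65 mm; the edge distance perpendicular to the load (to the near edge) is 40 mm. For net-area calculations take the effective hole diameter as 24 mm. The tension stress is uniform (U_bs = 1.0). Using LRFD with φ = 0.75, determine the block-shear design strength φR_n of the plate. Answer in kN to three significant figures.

372 kN

Shear plane L_v = 50 + 1·65 = 115 mm; A_gv = 115 × 14 = 1610 mm².
A_nv = (115 − 1.5·24) × 14 = 1106 mm².
A_nt = (40 − 0.5·24) × 14 = 392 mm².
0.6 F_u A_nv = 311.9 kN; 0.6 F_y A_gv = 342.9 kN → shear rupture governs the shear term.
R_n = 311.9 + 1.0 × 470 × 392 / 1000 = 496.1 kN.
Design strength φR_n = 0.75 × 496.1 = 372 kN.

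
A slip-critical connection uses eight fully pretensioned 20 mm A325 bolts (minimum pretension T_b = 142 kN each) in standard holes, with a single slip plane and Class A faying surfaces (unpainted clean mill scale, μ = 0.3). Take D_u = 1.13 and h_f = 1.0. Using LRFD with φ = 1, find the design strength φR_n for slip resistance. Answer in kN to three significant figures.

R_n = μ · D_u · h_f · T_b · n_s · n_b = 0.3 × 1.13 × 1.0 × 142 × 1 × 8 = 385.1 kN.
Design strength φR_n = 1 × 385.1 = 385 kN.

385 kN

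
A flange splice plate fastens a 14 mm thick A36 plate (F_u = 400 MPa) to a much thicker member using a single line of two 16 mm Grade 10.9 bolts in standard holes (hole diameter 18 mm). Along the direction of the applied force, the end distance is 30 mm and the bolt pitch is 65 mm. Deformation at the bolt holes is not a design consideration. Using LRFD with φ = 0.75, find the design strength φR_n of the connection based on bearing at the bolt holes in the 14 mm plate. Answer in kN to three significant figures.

Per bolt r_n = 1.5 l_c t F_u ≤ 3.0 d t F_u; upper limit = 3.0 × 16 × 14 × 400 / 1000 = 268.8 kN.
Edge bolt: l_c = 30 − 18/2 = 21 mm → 1.5 × 21 × 14 × 400 / 1000 = 176.4 → r_n = 176.4 kN.
Interior bolts: l_c = 65 − 18 = 47 mm → 1.5 × 47 × 14 × 400 / 1000 = 394.8 → r_n = 268.8 kN.
R_n = 1 × 176.4 + 1 × 268.8 = 445.2 kN.
Design strength φR_n = 0.75 × 445.2 = 334 kN.

334 kN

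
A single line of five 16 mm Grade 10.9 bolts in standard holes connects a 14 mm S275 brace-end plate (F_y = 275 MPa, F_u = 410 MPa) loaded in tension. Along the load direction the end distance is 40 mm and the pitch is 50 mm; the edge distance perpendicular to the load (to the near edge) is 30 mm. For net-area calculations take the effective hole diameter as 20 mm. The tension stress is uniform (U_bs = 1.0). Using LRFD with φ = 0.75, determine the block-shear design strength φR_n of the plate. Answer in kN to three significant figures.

Shear plane L_v = 40 + 4·50 = 240 mm; A_gv = 240 × 14 = 3360 mm².
A_nv = (240 − 4.5·20) × 14 = 2100 mm².
A_nt = (30 − 0.5·20) × 14 = 280 mm².
0.6 F_u A_nv = 516.6 kN; 0.6 F_y A_gv = 554.4 kN → shear rupture governs the shear term.
R_n = 516.6 + 1.0 × 410 × 280 / 1000 = 631.4 kN.
Design strength φR_n = 0.75 × 631.4 = 474 kN.

474 kN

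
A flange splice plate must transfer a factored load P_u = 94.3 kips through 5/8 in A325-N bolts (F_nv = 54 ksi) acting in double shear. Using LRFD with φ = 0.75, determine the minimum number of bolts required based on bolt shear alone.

4 bolts

A_b = π·0.625²/4 = 0.3068 in².
Per-bolt design strength φR_n = 0.75 × 54 × 0.3068 × 2 = 24.85 kips.
n ≥ 94.3 / 24.85 = 3.795 → use 4 bolts.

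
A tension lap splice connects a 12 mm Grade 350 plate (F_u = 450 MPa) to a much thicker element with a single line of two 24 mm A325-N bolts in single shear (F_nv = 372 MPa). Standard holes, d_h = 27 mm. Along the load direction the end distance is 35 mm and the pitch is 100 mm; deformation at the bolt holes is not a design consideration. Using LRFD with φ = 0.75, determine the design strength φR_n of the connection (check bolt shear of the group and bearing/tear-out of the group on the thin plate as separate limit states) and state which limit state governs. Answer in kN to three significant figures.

Bolt shear: A_b = π·24²/4 = 452.4 mm²; R_n = 372 × 452.4 × 2 × 1 / 1000 = 336.6 kN → 0.75 × 336.6 = 252 kN.
Bearing (1.5 l_c t F_u ≤ 3.0 d t F_u): upper limit = 3.0·24·12·450 / 1000 = 388.8 kN.
  Edge l_c = 35 − 27/2 = 21.5 → r_n = 174.2 kN; interior l_c = 100 − 27 = 73 → r_n = 388.8 kN.
  R_n,bearing = 1·174.2 + 1·388.8 = 563 kN → 0.75 × 563 = 422 kN.
Bolt shear governs: 252 kN.

252 kN (bolt shear governs)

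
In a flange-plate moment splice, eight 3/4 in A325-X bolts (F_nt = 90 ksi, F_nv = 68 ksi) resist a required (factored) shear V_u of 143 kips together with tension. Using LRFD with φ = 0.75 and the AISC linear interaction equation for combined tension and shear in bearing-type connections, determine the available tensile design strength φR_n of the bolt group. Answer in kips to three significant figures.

121 kips

A_b = π·0.75²/4 = 0.4418 in²; f_rv = 143 / (8 × 0.4418) = 40.46 ksi.
F'_nt = 1.3 F_nt − (F_nt / φF_nv) f_rv = 1.3·90 − (90/(0.75·68))·40.46 = 45.6 ksi, capped at F_nt → F'_nt = 45.6 ksi.
R_n = F'_nt · A_b · n = 45.6 × 0.4418 × 8 = 161.2 kips.
Design strength φR_n = 0.75 × 161.2 = 121 kips.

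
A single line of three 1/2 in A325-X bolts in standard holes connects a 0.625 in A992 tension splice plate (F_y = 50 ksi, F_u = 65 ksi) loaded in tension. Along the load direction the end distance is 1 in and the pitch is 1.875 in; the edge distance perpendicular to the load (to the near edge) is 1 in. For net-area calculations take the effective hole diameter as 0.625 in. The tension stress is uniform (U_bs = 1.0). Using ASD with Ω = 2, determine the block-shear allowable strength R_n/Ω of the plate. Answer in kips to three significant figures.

52.8 kips

Shear plane L_v = 1 + 2·1.875 = 4.75 in; A_gv = 4.75 × 0.625 = 2.969 in².
A_nv = (4.75 − 2.5·0.625) × 0.625 = 1.992 in².
A_nt = (1 − 0.5·0.625) × 0.625 = 0.4297 in².
0.6 F_u A_nv = 77.7 kips; 0.6 F_y A_gv = 89.06 kips → shear rupture governs the shear term.
R_n = 77.7 + 1.0 × 65 × 0.4297 = 105.6 kips.
Allowable strength R_n/Ω = 105.6 / 2 = 52.8 kips.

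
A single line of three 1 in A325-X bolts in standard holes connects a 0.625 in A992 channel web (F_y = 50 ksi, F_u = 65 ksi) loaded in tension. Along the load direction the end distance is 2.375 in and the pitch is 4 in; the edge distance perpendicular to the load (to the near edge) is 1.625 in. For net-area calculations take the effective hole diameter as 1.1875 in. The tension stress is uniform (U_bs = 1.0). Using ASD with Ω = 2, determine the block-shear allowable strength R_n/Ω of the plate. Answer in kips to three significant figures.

Shear plane L_v = 2.375 + 2·4 = 10.38 in; A_gv = 10.38 × 0.625 = 6.484 in².
A_nv = (10.38 − 2.5·1.1875) × 0.625 = 4.629 in².
A_nt = (1.625 − 0.5·1.1875) × 0.625 = 0.6445 in².
0.6 F_u A_nv = 180.5 kips; 0.6 F_y A_gv = 194.5 kips → shear rupture governs the shear term.
R_n = 180.5 + 1.0 × 65 × 0.6445 = 222.4 kips.
Allowable strength R_n/Ω = 222.4 / 2 = 111 kips.

111 kips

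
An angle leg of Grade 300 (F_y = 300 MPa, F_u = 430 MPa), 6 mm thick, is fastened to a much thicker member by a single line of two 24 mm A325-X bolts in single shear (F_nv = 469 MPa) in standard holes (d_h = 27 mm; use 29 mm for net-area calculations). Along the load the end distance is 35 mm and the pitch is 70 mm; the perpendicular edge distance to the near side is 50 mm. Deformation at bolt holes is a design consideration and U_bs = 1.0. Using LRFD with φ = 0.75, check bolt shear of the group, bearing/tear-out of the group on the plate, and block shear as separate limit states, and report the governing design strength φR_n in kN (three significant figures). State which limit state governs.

140 kN (block shear governs)

Bolt shear: A_b = π·24²/4 = 452.4 mm²; R_n = 469 × 452.4 × 2 × 1 / 1000 = 424.3 kN → 0.75 × 424.3 = 318 kN.
Bearing: edge l_c = 21.5, r_n = 66.56 kN; interior l_c = 43, r_n = 133.1 kN; R_n = 66.56 + 1·133.1 = 199.7 kN → 150 kN.
Block shear: A_gv = 630, A_nv = 369, A_nt = 213 mm²; R_n = min(0.6F_uA_nv, 0.6F_yA_gv) + U_bs·F_u·A_nt = 186.8 kN → 140 kN.
Block shear governs: 140 kN.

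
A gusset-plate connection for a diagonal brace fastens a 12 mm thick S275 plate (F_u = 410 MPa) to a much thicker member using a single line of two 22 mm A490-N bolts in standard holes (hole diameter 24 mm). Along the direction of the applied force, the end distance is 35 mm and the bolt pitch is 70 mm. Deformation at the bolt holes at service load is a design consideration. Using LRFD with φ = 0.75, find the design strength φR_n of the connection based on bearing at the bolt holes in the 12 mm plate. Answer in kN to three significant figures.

Per bolt r_n = 1.2 l_c t F_u ≤ 2.4 d t F_u; upper limit = 2.4 × 22 × 12 × 410 / 1000 = 259.8 kN.
Edge bolt: l_c = 35 − 24/2 = 23 mm → 1.2 × 23 × 12 × 410 / 1000 = 135.8 → r_n = 135.8 kN.
Interior bolts: l_c = 70 − 24 = 46 mm → 1.2 × 46 × 12 × 410 / 1000 = 271.6 → r_n = 259.8 kN.
R_n = 1 × 135.8 + 1 × 259.8 = 395.6 kN.
Design strength φR_n = 0.75 × 395.6 = 297 kN.

297 kN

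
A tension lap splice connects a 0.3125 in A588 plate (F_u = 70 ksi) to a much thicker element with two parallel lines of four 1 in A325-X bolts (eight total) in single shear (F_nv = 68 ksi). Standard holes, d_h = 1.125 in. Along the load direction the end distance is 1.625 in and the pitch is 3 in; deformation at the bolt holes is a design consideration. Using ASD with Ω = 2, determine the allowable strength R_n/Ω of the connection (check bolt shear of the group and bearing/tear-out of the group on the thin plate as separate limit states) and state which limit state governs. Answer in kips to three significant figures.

176 kips (bearing governs)

Bolt shear: A_b = π·1²/4 = 0.7854 in²; R_n = 68 × 0.7854 × 8 × 1 = 427.3 kips → 427.3 / 2 = 214 kips.
Bearing (1.2 l_c t F_u ≤ 2.4 d t F_u): upper limit = 2.4·1·0.3125·70 = 52.5 kips.
  Edge l_c = 1.625 − 1.125/2 = 1.062 → r_n = 27.89 kips; interior l_c = 3 − 1.125 = 1.875 → r_n = 49.22 kips.
  R_n,bearing = 2·27.89 + 6·49.22 = 351.1 kips → 351.1 / 2 = 176 kips.
Bearing governs: 176 kips.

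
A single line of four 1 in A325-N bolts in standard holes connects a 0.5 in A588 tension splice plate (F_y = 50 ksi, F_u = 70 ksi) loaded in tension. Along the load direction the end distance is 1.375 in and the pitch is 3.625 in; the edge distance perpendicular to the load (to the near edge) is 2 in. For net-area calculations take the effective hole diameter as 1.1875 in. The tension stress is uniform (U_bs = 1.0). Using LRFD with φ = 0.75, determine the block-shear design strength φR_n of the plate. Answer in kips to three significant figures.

Shear plane L_v = 1.375 + 3·3.625 = 12.25 in; A_gv = 12.25 × 0.5 = 6.125 in².
A_nv = (12.25 − 3.5·1.1875) × 0.5 = 4.047 in².
A_nt = (2 − 0.5·1.1875) × 0.5 = 0.7031 in².
0.6 F_u A_nv = 170 kips; 0.6 F_y A_gv = 183.8 kips → shear rupture governs the shear term.
R_n = 170 + 1.0 × 70 × 0.7031 = 219.2 kips.
Design strength φR_n = 0.75 × 219.2 = 164 kips.

164 kips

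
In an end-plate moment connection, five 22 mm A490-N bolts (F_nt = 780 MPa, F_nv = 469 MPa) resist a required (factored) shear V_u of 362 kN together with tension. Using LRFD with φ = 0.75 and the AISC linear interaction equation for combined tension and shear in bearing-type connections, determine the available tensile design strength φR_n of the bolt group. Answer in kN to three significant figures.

843 kN

A_b = π·22²/4 = 380.1 mm²; f_rv = 362 × 1000 / (5 × 380.1) = 190.5 MPa.
F'_nt = 1.3 F_nt − (F_nt / φF_nv) f_rv = 1.3·780 − (780/(0.75·469))·190.5 = 591.7 MPa, capped at F_nt → F'_nt = 591.7 MPa.
R_n = F'_nt · A_b · n = 591.7 × 380.1 × 5 / 1000 = 1125 kN.
Design strength φR_n = 0.75 × 1125 = 843 kN.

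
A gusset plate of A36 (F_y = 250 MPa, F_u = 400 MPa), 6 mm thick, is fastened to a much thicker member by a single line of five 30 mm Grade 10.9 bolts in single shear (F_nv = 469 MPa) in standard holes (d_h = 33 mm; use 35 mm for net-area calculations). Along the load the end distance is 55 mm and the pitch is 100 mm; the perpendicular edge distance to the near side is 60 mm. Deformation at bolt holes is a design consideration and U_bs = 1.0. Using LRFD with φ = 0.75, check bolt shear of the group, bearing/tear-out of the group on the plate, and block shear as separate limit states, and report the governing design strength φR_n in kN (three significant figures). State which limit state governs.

Bolt shear: A_b = π·30²/4 = 706.9 mm²; R_n = 469 × 706.9 × 5 × 1 / 1000 = 1658 kN → 0.75 × 1658 = 1240 kN.
Bearing: edge l_c = 38.5, r_n = 110.9 kN; interior l_c = 67, r_n = 172.8 kN; R_n = 110.9 + 4·172.8 = 802.1 kN → 602 kN.
Block shear: A_gv = 2730, A_nv = 1785, A_nt = 255 mm²; R_n = min(0.6F_uA_nv, 0.6F_yA_gv) + U_bs·F_u·A_nt = 511.5 kN → 384 kN.
Block shear governs: 384 kN.

384 kN (block shear governs)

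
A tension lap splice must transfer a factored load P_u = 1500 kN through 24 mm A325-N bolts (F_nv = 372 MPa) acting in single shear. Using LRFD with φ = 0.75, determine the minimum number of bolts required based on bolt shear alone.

A_b = π·24²/4 = 452.4 mm².
Per-bolt design strength φR_n = 0.75 × 372 × 452.4 × 1 / 1000 = 126.2 kN.
n ≥ 1500 / 126.2 = 11.88 → use 12 bolts.

12 bolts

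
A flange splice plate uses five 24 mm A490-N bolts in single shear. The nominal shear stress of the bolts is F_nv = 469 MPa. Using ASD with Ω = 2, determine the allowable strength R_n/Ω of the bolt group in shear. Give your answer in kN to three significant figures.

A_b = π × 24² / 4 = 452.4 mm².
R_n = F_nv · A_b · n · n_s = 469 × 452.4 × 5 × 1 / 1000 = 1061 kN.
Allowable strength R_n/Ω = 1061 / 2 = 530 kN.

530 kN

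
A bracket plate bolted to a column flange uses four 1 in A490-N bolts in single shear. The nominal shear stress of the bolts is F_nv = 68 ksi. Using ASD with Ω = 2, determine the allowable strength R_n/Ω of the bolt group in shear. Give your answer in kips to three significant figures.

A_b = π × 1² / 4 = 0.7854 in².
R_n = F_nv · A_b · n · n_s = 68 × 0.7854 × 4 × 1 = 213.6 kips.
Allowable strength R_n/Ω = 213.6 / 2 = 107 kips.

107 kips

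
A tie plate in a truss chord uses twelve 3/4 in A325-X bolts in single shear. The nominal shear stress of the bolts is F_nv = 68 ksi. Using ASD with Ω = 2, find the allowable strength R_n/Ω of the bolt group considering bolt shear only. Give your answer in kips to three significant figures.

180 kips

A_b = π × 0.75² / 4 = 0.4418 in².
R_n = F_nv · A_b · n · n_s = 68 × 0.4418 × 12 × 1 = 360.5 kips.
Allowable strength R_n/Ω = 360.5 / 2 = 180 kips.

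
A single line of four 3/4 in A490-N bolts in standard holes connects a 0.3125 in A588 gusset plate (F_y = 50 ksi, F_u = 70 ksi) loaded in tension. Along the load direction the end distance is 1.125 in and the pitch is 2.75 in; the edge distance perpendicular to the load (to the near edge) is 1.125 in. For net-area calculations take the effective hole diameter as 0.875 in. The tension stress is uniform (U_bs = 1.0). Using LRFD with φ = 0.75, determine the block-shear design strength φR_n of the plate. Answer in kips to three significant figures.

73.4 kips

Shear plane L_v = 1.125 + 3·2.75 = 9.375 in; A_gv = 9.375 × 0.3125 = 2.93 in².
A_nv = (9.375 − 3.5·0.875) × 0.3125 = 1.973 in².
A_nt = (1.125 − 0.5·0.875) × 0.3125 = 0.2148 in².
0.6 F_u A_nv = 82.85 kips; 0.6 F_y A_gv = 87.89 kips → shear rupture governs the shear term.
R_n = 82.85 + 1.0 × 70 × 0.2148 = 97.89 kips.
Design strength φR_n = 0.75 × 97.89 = 73.4 kips.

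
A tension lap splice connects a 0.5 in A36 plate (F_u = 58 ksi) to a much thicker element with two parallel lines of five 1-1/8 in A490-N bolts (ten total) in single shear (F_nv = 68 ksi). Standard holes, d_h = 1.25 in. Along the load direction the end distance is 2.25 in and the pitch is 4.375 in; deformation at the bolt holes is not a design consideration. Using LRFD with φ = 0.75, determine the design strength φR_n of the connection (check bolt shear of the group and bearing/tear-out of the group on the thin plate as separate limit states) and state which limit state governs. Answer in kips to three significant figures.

Bolt shear: A_b = π·1.125²/4 = 0.994 in²; R_n = 68 × 0.994 × 10 × 1 = 675.9 kips → 0.75 × 675.9 = 507 kips.
Bearing (1.5 l_c t F_u ≤ 3.0 d t F_u): upper limit = 3.0·1.125·0.5·58 = 97.88 kips.
  Edge l_c = 2.25 − 1.25/2 = 1.625 → r_n = 70.69 kips; interior l_c = 4.375 − 1.25 = 3.125 → r_n = 97.88 kips.
  R_n,bearing = 2·70.69 + 8·97.88 = 924.4 kips → 0.75 × 924.4 = 693 kips.
Bolt shear governs: 507 kips.

507 kips (bolt shear governs)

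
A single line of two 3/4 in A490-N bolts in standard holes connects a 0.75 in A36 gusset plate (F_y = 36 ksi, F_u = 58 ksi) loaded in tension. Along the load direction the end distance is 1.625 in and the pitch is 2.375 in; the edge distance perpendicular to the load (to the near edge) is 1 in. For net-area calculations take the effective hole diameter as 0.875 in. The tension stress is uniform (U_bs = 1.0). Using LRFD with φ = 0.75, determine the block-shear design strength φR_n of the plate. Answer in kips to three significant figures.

Shear plane L_v = 1.625 + 1·2.375 = 4 in; A_gv = 4 × 0.75 = 3 in².
A_nv = (4 − 1.5·0.875) × 0.75 = 2.016 in².
A_nt = (1 − 0.5·0.875) × 0.75 = 0.4219 in².
0.6 F_u A_nv = 70.14 kips; 0.6 F_y A_gv = 64.8 kips → shear yielding governs the shear term.
R_n = 64.8 + 1.0 × 58 × 0.4219 = 89.27 kips.
Design strength φR_n = 0.75 × 89.27 = 67 kips.

67 kips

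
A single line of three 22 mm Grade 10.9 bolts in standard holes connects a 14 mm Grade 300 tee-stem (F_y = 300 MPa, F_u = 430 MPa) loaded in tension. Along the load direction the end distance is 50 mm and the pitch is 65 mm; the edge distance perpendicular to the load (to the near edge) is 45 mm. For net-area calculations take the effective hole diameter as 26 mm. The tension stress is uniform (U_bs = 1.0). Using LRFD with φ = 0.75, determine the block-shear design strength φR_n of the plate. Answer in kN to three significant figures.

Shear plane L_v = 50 + 2·65 = 180 mm; A_gv = 180 × 14 = 2520 mm².
A_nv = (180 − 2.5·26) × 14 = 1610 mm².
A_nt = (45 − 0.5·26) × 14 = 448 mm².
0.6 F_u A_nv = 415.4 kN; 0.6 F_y A_gv = 453.6 kN → shear rupture governs the shear term.
R_n = 415.4 + 1.0 × 430 × 448 / 1000 = 608 kN.
Design strength φR_n = 0.75 × 608 = 456 kN.

456 kN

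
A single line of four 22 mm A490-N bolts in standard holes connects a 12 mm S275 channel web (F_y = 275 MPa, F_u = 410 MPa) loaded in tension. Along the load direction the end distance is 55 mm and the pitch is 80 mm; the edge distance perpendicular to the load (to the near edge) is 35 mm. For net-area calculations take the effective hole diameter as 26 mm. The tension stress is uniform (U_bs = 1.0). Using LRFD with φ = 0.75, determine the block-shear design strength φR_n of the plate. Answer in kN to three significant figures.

Shear plane L_v = 55 + 3·80 = 295 mm; A_gv = 295 × 12 = 3540 mm².
A_nv = (295 − 3.5·26) × 12 = 2448 mm².
A_nt = (35 − 0.5·26) × 12 = 264 mm².
0.6 F_u A_nv = 602.2 kN; 0.6 F_y A_gv = 584.1 kN → shear yielding governs the shear term.
R_n = 584.1 + 1.0 × 410 × 264 / 1000 = 692.3 kN.
Design strength φR_n = 0.75 × 692.3 = 519 kN.

519 kN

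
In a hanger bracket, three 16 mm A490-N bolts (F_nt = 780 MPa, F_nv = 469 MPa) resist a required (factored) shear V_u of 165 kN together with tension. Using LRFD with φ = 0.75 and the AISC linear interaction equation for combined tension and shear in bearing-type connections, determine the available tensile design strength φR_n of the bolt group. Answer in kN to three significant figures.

184 kN

A_b = π·16²/4 = 201.1 mm²; f_rv = 165 × 1000 / (3 × 201.1) = 273.5 MPa.
F'_nt = 1.3 F_nt − (F_nt / φF_nv) f_rv = 1.3·780 − (780/(0.75·469))·273.5 = 407.4 MPa, capped at F_nt → F'_nt = 407.4 MPa.
R_n = F'_nt · A_b · n = 407.4 × 201.1 × 3 / 1000 = 245.7 kN.
Design strength φR_n = 0.75 × 245.7 = 184 kN.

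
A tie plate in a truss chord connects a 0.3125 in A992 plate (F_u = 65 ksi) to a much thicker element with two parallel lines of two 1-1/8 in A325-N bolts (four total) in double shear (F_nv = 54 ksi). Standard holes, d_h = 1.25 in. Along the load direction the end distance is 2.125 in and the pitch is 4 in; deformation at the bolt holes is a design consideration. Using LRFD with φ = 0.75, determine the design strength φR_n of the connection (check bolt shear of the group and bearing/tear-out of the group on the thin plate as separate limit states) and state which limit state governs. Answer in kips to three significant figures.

Bolt shear: A_b = π·1.125²/4 = 0.994 in²; R_n = 54 × 0.994 × 4 × 2 = 429.4 kips → 0.75 × 429.4 = 322 kips.
Bearing (1.2 l_c t F_u ≤ 2.4 d t F_u): upper limit = 2.4·1.125·0.3125·65 = 54.84 kips.
  Edge l_c = 2.125 − 1.25/2 = 1.5 → r_n = 36.56 kips; interior l_c = 4 − 1.25 = 2.75 → r_n = 54.84 kips.
  R_n,bearing = 2·36.56 + 2·54.84 = 182.8 kips → 0.75 × 182.8 = 137 kips.
Bearing governs: 137 kips.

137 kips (bearing governs)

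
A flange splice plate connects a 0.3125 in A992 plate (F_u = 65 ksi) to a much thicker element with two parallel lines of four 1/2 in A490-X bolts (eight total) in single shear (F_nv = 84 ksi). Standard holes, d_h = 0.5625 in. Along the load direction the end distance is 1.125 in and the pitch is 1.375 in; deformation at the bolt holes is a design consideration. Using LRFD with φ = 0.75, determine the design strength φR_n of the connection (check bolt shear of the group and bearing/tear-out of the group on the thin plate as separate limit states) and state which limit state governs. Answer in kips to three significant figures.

Bolt shear: A_b = π·0.5²/4 = 0.1963 in²; R_n = 84 × 0.1963 × 8 × 1 = 131.9 kips → 0.75 × 131.9 = 99 kips.
Bearing (1.2 l_c t F_u ≤ 2.4 d t F_u): upper limit = 2.4·0.5·0.3125·65 = 24.38 kips.
  Edge l_c = 1.125 − 0.5625/2 = 0.8438 → r_n = 20.57 kips; interior l_c = 1.375 − 0.5625 = 0.8125 → r_n = 19.8 kips.
  R_n,bearing = 2·20.57 + 6·19.8 = 160 kips → 0.75 × 160 = 120 kips.
Bolt shear governs: 99 kips.

99 kips (bolt shear governs)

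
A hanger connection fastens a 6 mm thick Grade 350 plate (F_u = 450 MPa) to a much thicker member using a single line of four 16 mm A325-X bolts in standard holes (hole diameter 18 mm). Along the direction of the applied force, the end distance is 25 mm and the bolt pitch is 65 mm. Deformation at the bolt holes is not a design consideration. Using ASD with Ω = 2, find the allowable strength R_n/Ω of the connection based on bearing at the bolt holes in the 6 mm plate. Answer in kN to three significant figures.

227 kN

Per bolt r_n = 1.5 l_c t F_u ≤ 3.0 d t F_u; upper limit = 3.0 × 16 × 6 × 450 / 1000 = 129.6 kN.
Edge bolt: l_c = 25 − 18/2 = 16 mm → 1.5 × 16 × 6 × 450 / 1000 = 64.8 → r_n = 64.8 kN.
Interior bolts: l_c = 65 − 18 = 47 mm → 1.5 × 47 × 6 × 450 / 1000 = 190.3 → r_n = 129.6 kN.
R_n = 1 × 64.8 + 3 × 129.6 = 453.6 kN.
Allowable strength R_n/Ω = 453.6 / 2 = 227 kN.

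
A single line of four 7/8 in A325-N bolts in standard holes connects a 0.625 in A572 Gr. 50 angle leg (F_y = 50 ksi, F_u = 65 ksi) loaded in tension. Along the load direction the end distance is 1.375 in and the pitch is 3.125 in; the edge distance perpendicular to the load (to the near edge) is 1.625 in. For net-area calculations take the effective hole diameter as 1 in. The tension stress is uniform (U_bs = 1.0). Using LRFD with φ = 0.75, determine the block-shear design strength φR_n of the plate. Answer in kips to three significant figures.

Shear plane L_v = 1.375 + 3·3.125 = 10.75 in; A_gv = 10.75 × 0.625 = 6.719 in².
A_nv = (10.75 − 3.5·1) × 0.625 = 4.531 in².
A_nt = (1.625 − 0.5·1) × 0.625 = 0.7031 in².
0.6 F_u A_nv = 176.7 kips; 0.6 F_y A_gv = 201.6 kips → shear rupture governs the shear term.
R_n = 176.7 + 1.0 × 65 × 0.7031 = 222.4 kips.
Design strength φR_n = 0.75 × 222.4 = 167 kips.

167 kips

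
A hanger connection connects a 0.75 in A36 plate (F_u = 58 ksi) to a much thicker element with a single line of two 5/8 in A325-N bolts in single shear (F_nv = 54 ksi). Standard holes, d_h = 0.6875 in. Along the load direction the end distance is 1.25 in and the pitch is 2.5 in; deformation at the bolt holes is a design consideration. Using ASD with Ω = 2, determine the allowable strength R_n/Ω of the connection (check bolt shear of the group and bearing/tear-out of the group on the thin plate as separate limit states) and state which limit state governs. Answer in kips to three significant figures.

Bolt shear: A_b = π·0.625²/4 = 0.3068 in²; R_n = 54 × 0.3068 × 2 × 1 = 33.13 kips → 33.13 / 2 = 16.6 kips.
Bearing (1.2 l_c t F_u ≤ 2.4 d t F_u): upper limit = 2.4·0.625·0.75·58 = 65.25 kips.
  Edge l_c = 1.25 − 0.6875/2 = 0.9062 → r_n = 47.31 kips; interior l_c = 2.5 − 0.6875 = 1.812 → r_n = 65.25 kips.
  R_n,bearing = 1·47.31 + 1·65.25 = 112.6 kips → 112.6 / 2 = 56.3 kips.
Bolt shear governs: 16.6 kips.

16.6 kips (bolt shear governs)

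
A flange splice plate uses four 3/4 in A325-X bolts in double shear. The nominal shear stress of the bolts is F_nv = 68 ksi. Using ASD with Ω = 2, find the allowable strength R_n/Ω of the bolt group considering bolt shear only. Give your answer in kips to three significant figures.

120 kips

A_b = π × 0.75² / 4 = 0.4418 in².
R_n = F_nv · A_b · n · n_s = 68 × 0.4418 × 4 × 2 = 240.3 kips.
Allowable strength R_n/Ω = 240.3 / 2 = 120 kips.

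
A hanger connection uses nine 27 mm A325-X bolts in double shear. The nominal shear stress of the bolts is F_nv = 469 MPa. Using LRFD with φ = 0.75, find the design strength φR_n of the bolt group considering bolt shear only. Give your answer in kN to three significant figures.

3630 kN

A_b = π × 27² / 4 = 572.6 mm².
R_n = F_nv · A_b · n · n_s = 469 × 572.6 × 9 × 2 / 1000 = 4834 kN.
Design strength φR_n = 0.75 × 4834 = 3630 kN.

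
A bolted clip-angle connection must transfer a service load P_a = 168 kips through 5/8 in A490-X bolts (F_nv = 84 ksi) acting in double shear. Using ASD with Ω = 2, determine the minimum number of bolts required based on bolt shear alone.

A_b = π·0.625²/4 = 0.3068 in².
Per-bolt allowable strength R_n/Ω = 84 × 0.3068 × 2 / 2 = 25.77 kips.
n ≥ 168 / 25.77 = 6.519 → use 7 bolts.

7 bolts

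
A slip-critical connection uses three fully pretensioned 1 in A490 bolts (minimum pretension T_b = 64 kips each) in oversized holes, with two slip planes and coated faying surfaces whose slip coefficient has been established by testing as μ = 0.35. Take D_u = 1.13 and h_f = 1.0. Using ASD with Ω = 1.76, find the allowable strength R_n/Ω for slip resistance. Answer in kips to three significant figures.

86.3 kips

R_n = μ · D_u · h_f · T_b · n_s · n_b = 0.35 × 1.13 × 1.0 × 64 × 2 × 3 = 151.9 kips.
Allowable strength R_n/Ω = 151.9 / 1.76 = 86.3 kips.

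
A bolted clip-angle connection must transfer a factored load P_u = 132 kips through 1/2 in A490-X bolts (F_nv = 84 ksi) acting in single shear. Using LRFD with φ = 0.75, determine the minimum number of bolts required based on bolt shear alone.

11 bolts

A_b = π·0.5²/4 = 0.1963 in².
Per-bolt design strength φR_n = 0.75 × 84 × 0.1963 × 1 = 12.37 kips.
n ≥ 132 / 12.37 = 10.67 → use 11 bolts.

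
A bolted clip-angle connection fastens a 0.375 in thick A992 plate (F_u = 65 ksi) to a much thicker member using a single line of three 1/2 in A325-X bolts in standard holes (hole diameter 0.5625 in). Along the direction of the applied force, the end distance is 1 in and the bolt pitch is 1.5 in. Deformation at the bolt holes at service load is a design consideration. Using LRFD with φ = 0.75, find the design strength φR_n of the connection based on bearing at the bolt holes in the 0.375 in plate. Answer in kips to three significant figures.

56.9 kips

Per bolt r_n = 1.2 l_c t F_u ≤ 2.4 d t F_u; upper limit = 2.4 × 0.5 × 0.375 × 65 = 29.25 kips.
Edge bolt: l_c = 1 − 0.5625/2 = 0.7188 in → 1.2 × 0.7188 × 0.375 × 65 = 21.02 → r_n = 21.02 kips.
Interior bolts: l_c = 1.5 − 0.5625 = 0.9375 in → 1.2 × 0.9375 × 0.375 × 65 = 27.42 → r_n = 27.42 kips.
R_n = 1 × 21.02 + 2 × 27.42 = 75.87 kips.
Design strength φR_n = 0.75 × 75.87 = 56.9 kips.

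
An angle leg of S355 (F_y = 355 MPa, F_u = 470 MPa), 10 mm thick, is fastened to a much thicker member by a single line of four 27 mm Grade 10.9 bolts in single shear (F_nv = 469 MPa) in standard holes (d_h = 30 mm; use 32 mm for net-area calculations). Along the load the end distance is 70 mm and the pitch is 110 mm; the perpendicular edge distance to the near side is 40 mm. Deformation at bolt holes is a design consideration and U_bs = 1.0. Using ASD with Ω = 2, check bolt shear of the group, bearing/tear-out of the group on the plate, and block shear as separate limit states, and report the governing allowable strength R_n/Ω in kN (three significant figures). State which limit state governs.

462 kN (block shear governs)

Bolt shear: A_b = π·27²/4 = 572.6 mm²; R_n = 469 × 572.6 × 4 × 1 / 1000 = 1074 kN → 1074 / 2 = 537 kN.
Bearing: edge l_c = 55, r_n = 304.6 kN; interior l_c = 80, r_n = 304.6 kN; R_n = 304.6 + 3·304.6 = 1218 kN → 609 kN.
Block shear: A_gv = 4000, A_nv = 2880, A_nt = 240 mm²; R_n = min(0.6F_uA_nv, 0.6F_yA_gv) + U_bs·F_u·A_nt = 925 kN → 462 kN.
Block shear governs: 462 kN.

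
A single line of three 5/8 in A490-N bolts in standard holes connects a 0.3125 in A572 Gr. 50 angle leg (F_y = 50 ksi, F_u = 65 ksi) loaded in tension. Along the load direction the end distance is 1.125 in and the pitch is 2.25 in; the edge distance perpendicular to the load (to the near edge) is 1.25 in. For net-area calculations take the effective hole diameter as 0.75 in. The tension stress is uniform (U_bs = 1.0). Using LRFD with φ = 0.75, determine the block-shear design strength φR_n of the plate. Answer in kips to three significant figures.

47.6 kips

Shear plane L_v = 1.125 + 2·2.25 = 5.625 in; A_gv = 5.625 × 0.3125 = 1.758 in².
A_nv = (5.625 − 2.5·0.75) × 0.3125 = 1.172 in².
A_nt = (1.25 − 0.5·0.75) × 0.3125 = 0.2734 in².
0.6 F_u A_nv = 45.7 kips; 0.6 F_y A_gv = 52.73 kips → shear rupture governs the shear term.
R_n = 45.7 + 1.0 × 65 × 0.2734 = 63.48 kips.
Design strength φR_n = 0.75 × 63.48 = 47.6 kips.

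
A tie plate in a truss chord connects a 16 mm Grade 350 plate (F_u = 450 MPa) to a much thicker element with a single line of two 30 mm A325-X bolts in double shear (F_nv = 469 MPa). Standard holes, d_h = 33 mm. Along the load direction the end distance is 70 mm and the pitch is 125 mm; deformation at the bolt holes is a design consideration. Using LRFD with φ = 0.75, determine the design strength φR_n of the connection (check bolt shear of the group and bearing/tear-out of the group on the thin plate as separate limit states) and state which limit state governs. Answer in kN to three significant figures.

Bolt shear: A_b = π·30²/4 = 706.9 mm²; R_n = 469 × 706.9 × 2 × 2 / 1000 = 1326 kN → 0.75 × 1326 = 995 kN.
Bearing (1.2 l_c t F_u ≤ 2.4 d t F_u): upper limit = 2.4·30·16·450 / 1000 = 518.4 kN.
  Edge l_c = 70 − 33/2 = 53.5 → r_n = 462.2 kN; interior l_c = 125 − 33 = 92 → r_n = 518.4 kN.
  R_n,bearing = 1·462.2 + 1·518.4 = 980.6 kN → 0.75 × 980.6 = 735 kN.
Bearing governs: 735 kN.

735 kN (bearing governs)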